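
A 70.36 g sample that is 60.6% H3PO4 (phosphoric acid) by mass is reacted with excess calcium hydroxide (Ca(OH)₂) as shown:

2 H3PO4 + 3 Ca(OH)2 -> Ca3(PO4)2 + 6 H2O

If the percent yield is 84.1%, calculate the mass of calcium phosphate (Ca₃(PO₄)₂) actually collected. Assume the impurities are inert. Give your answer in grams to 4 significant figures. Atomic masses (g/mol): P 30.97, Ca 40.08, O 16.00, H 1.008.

Pure H3PO4 available = 70.36 g × 0.606 = 42.638 g.
M(H3PO4) = 3(1.008) + 30.97 + 4(16.00) = 97.994 g/mol.
M(Ca3(PO4)2) = 3(40.08) + 2(30.97) + 8(16.00) = 310.18 g/mol.
n(H3PO4) = 42.638 g / 97.994 g/mol = 0.43511 mol.
From the equation the H3PO4:Ca3(PO4)2 mole ratio is 2:1, so n(Ca3(PO4)2) = 0.43511 × 1/2 = 0.21755 mol.
Mass of Ca3(PO4)2 = 0.21755 mol × 310.18 g/mol = 67.481 g.
Actual mass collected = 67.481 g × 0.841 = 56.752 g.

56.75 g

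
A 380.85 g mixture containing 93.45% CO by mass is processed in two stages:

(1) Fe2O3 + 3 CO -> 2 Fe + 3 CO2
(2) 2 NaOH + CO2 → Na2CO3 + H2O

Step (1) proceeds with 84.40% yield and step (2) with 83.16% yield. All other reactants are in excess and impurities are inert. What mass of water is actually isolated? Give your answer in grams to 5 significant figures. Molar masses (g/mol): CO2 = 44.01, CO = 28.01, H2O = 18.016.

Pure CO = 380.85 × 0.9345 = 355.904 g.
n(CO) = 355.904 / 28.01 = 12.7063 mol.
Step 1 (CO:CO2 = 3:3): theoretical n(CO2) = 12.7063 mol; at 84.40% yield, n(CO2) = 10.7241 mol.
Step 2 (CO2:H2O = 1:1): theoretical n(H2O) = 10.7241 mol, so theoretical mass = 10.7241 × 18.016 = 193.206 g.
At 83.16% yield, actual mass of H2O = 193.206 × 0.8316 = 160.670 g.

160.67 g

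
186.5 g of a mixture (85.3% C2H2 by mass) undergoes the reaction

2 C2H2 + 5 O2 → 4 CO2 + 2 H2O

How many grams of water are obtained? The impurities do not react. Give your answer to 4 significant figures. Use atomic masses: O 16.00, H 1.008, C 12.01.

110.1 g

Mass of pure C2H2 = 186.5 g × 0.853 = 159.08 g.
M(C2H2) = 2(12.01) + 2(1.008) = 26.036 g/mol.
M(H2O) = 2(1.008) + 16.00 = 18.016 g/mol.
n(C2H2) = 159.08 g / 26.036 g/mol = 6.1102 mol.
From the equation the C2H2:H2O mole ratio is 2:2, so n(H2O) = 6.1102 × 2/2 = 6.1102 mol.
Mass of H2O = 6.1102 mol × 18.016 g/mol = 110.08 g.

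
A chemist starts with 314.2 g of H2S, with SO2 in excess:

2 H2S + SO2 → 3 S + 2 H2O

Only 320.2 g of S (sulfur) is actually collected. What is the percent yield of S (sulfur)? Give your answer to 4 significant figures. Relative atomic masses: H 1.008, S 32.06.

M(H2S) = 2(1.008) + 32.06 = 34.076 g/mol.
M(S) = 32.06 g/mol.
n(H2S) = 314.20 g / 34.076 g/mol = 9.2206 mol.
From the equation the H2S:S mole ratio is 2:3, so n(S) = 9.2206 × 3/2 = 13.831 mol.
Mass of S = 13.831 mol × 32.06 g/mol = 443.42 g.
This is the theoretical yield. Percent yield = 320.2 g / 443.42 g × 100% = 72.212%.

72.21 %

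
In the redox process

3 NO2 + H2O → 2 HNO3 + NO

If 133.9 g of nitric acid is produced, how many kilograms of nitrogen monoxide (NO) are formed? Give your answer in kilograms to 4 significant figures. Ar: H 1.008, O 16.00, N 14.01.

0.03188 kg

M(HNO3) = 1.008 + 14.01 + 3(16.00) = 63.018 g/mol.
M(NO) = 14.01 + 16.00 = 30.01 g/mol.
n(HNO3) = 133.90 g / 63.018 g/mol = 2.1248 mol.
From the equation the HNO3:NO mole ratio is 2:1, so n(NO) = 2.1248 × 1/2 = 1.0624 mol.
Mass of NO = 1.0624 mol × 30.01 g/mol = 31.882 g.
Converting to kg: 31.882 g = 0.03188 kg.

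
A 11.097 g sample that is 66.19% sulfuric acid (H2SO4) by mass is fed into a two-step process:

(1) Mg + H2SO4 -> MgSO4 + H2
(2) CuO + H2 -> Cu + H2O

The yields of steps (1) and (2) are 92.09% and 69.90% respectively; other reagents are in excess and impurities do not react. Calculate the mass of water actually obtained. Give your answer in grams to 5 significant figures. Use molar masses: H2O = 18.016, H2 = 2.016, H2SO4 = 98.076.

0.86853 g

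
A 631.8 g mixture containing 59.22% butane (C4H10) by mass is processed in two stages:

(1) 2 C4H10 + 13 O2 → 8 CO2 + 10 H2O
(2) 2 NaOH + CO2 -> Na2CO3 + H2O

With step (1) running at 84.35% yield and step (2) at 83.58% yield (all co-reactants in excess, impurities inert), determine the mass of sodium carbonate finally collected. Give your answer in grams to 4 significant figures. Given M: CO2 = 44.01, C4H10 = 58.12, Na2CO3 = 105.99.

1924 g

Pure C4H10 = 631.8 × 0.5922 = 374.15 g.
n(C4H10) = 374.15 / 58.12 = 6.4376 mol.
Step 1 (C4H10:CO2 = 2:8): theoretical n(CO2) = 25.750 mol; at 84.35% yield, n(CO2) = 21.720 mol.
Step 2 (CO2:Na2CO3 = 1:1): theoretical n(Na2CO3) = 21.720 mol, so theoretical mass = 21.720 × 105.99 = 2302.1 g.
At 83.58% yield, actual mass of Na2CO3 = 2302.1 × 0.8358 = 1924.1 g.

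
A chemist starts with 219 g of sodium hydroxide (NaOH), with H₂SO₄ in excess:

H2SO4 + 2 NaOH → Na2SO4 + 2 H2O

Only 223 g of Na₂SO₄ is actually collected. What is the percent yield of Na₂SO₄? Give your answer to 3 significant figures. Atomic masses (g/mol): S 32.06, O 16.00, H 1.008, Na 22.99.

57.3 %

M(NaOH) = 22.99 + 16.00 + 1.008 = 39.998 g/mol.
M(Na2SO4) = 2(22.99) + 32.06 + 4(16.00) = 142.04 g/mol.
n(NaOH) = 219.0 g / 39.998 g/mol = 5.475 mol.
From the equation the NaOH:Na2SO4 mole ratio is 2:1, so n(Na2SO4) = 5.475 × 1/2 = 2.738 mol.
Mass of Na2SO4 = 2.738 mol × 142.04 g/mol = 388.9 g.
This is the theoretical yield. Percent yield = 223 g / 388.9 g × 100% = 57.35%.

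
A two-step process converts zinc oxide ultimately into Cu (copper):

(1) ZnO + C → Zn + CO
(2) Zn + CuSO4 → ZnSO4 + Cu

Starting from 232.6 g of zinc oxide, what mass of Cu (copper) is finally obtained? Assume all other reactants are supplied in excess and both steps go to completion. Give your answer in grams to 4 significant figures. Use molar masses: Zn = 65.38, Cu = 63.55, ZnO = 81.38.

n(ZnO) = 232.60 / 81.38 = 2.8582 mol.
Step 1 gives a 1:1 ratio of ZnO to Zn, so n(Zn) = 2.8582 mol.
In step 2 the Zn:Cu ratio is 1:1, so n(Cu) = 2.8582 mol.
Mass of Cu = 2.8582 × 63.55 = 181.64 g.

181.6 g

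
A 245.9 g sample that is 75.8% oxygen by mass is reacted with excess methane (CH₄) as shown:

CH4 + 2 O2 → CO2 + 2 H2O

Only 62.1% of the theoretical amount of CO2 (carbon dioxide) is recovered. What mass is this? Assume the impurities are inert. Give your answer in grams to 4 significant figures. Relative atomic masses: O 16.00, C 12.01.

79.60 g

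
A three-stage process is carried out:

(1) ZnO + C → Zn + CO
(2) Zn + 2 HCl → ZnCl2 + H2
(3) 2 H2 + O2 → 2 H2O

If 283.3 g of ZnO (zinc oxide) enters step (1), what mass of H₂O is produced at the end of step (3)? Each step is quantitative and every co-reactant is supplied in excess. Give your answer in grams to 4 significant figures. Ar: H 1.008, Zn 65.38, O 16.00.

62.72 g

M(ZnO) = 65.38 + 16.00 = 81.38 g/mol.
M(H2O) = 2(1.008) + 16.00 = 18.016 g/mol.
n(ZnO) = 283.3 / 81.38 = 3.4812 mol.
Reaction (1): ZnO→Zn ratio 1:1 ⇒ n(Zn) = 3.4812 mol.
Reaction (2): Zn→H2 ratio 1:1 ⇒ n(H2) = 3.4812 mol.
Reaction (3): H2→H2O ratio 2:2 ⇒ n(H2O) = 3.4812 mol.
Mass of H2O = 3.4812 × 18.016 = 62.717 g.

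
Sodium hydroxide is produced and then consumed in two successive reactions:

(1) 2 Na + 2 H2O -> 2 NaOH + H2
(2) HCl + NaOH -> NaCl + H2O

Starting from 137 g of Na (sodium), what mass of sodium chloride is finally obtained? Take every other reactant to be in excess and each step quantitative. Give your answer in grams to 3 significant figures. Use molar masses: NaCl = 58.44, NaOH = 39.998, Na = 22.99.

n(Na) = 137.0 / 22.99 = 5.959 mol.
Step 1 gives a 2:2 ratio of Na to NaOH, so n(NaOH) = 5.959 mol.
In step 2 the NaOH:NaCl ratio is 1:1, so n(NaCl) = 5.959 mol.
Mass of NaCl = 5.959 × 58.44 = 348.3 g.

348 g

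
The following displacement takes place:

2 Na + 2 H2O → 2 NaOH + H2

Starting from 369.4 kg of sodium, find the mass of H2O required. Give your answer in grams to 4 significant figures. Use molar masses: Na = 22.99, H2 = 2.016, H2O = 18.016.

289500 g

Convert: 369.4 kg = 369400 g.
n(Na) = 369400 g / 22.99 g/mol = 16068 mol.
From the equation the Na:H2O mole ratio is 2:2, so n(H2O) = 16068 × 2/2 = 16068 mol.
Mass of H2O = 16068 mol × 18.016 g/mol = 289480 g.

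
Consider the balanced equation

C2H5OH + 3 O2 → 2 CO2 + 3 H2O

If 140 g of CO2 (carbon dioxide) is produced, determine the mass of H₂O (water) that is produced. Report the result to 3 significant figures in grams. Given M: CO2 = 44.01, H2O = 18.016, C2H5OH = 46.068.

n(CO2) = 140.0 g / 44.01 g/mol = 3.181 mol.
From the equation the CO2:H2O mole ratio is 2:3, so n(H2O) = 3.181 × 3/2 = 4.772 mol.
Mass of H2O = 4.772 mol × 18.016 g/mol = 85.97 g.

86.0 g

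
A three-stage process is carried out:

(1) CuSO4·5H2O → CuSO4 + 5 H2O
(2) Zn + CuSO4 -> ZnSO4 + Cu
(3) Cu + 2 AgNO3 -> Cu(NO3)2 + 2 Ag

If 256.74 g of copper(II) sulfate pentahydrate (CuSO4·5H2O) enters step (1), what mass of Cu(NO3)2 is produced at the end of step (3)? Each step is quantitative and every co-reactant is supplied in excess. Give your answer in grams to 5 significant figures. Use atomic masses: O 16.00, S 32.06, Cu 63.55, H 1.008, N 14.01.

M(CuSO4·5H2O) = 63.55 + 32.06 + 9(16.00) + 10(1.008) = 249.69 g/mol.
M(Cu(NO3)2) = 63.55 + 2(14.01) + 6(16.00) = 187.57 g/mol.
n(CuSO4·5H2O) = 256.74 / 249.69 = 1.02824 mol.
Reaction (1): CuSO4·5H2O→CuSO4 ratio 1:1 ⇒ n(CuSO4) = 1.02824 mol.
Reaction (2): CuSO4→Cu ratio 1:1 ⇒ n(Cu) = 1.02824 mol.
Reaction (3): Cu→Cu(NO3)2 ratio 1:1 ⇒ n(Cu(NO3)2) = 1.02824 mol.
Mass of Cu(NO3)2 = 1.02824 × 187.57 = 192.866 g.

192.87 g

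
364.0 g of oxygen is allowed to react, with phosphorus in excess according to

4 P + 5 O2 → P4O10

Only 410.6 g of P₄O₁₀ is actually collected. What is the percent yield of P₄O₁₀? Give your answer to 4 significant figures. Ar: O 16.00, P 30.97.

M(O2) = 2(16.00) = 32.00 g/mol.
M(P4O10) = 4(30.97) + 10(16.00) = 283.88 g/mol.
n(O2) = 364.00 g / 32.00 g/mol = 11.375 mol.
From the equation the O2:P4O10 mole ratio is 5:1, so n(P4O10) = 11.375 × 1/5 = 2.2750 mol.
Mass of P4O10 = 2.2750 mol × 283.88 g/mol = 645.83 g.
This is the theoretical yield. Percent yield = 410.6 g / 645.83 g × 100% = 63.577%.

63.58 %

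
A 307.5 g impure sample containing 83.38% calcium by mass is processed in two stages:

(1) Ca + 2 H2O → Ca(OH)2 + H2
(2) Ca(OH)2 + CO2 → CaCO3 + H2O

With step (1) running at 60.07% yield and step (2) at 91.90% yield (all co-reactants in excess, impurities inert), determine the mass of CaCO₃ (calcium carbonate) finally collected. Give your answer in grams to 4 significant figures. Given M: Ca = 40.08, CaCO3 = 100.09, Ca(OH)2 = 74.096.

353.5 g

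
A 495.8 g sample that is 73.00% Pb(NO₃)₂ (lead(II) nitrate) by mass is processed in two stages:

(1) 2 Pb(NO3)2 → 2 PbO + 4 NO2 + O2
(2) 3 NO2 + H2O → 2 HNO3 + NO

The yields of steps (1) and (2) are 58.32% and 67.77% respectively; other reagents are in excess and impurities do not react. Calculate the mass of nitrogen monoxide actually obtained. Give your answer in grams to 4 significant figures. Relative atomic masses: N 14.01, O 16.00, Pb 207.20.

Pure Pb(NO3)2 = 495.8 × 0.7300 = 361.93 g.
M(Pb(NO3)2) = 207.20 + 2(14.01) + 6(16.00) = 331.22 g/mol.
M(NO) = 14.01 + 16.00 = 30.01 g/mol.
n(Pb(NO3)2) = 361.93 / 331.22 = 1.0927 mol.
Step 1 (Pb(NO3)2:NO2 = 2:4): theoretical n(NO2) = 2.1855 mol; at 58.32% yield, n(NO2) = 1.2746 mol.
Step 2 (NO2:NO = 3:1): theoretical n(NO) = 0.42485 mol, so theoretical mass = 0.42485 × 30.01 = 12.750 g.
At 67.77% yield, actual mass of NO = 12.750 × 0.6777 = 8.6406 g.

8.641 g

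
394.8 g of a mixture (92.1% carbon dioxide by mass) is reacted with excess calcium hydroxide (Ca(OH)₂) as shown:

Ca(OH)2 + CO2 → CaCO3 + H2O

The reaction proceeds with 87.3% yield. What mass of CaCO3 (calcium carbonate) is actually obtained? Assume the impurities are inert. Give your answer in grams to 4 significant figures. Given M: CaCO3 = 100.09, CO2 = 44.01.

721.9 g

Pure CO2 available = 394.8 g × 0.921 = 363.61 g.
n(CO2) = 363.61 g / 44.01 g/mol = 8.2620 mol.
From the equation the CO2:CaCO3 mole ratio is 1:1, so n(CaCO3) = 8.2620 × 1/1 = 8.2620 mol.
Mass of CaCO3 = 8.2620 mol × 100.09 g/mol = 826.94 g.
Actual mass collected = 826.94 g × 0.873 = 721.92 g.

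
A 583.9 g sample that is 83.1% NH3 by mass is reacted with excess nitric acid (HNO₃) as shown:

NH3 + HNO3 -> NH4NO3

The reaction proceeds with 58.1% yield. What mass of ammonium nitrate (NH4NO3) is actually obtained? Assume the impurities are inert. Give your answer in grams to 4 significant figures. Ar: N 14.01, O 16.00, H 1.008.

1325 g

Pure NH3 available = 583.9 g × 0.831 = 485.22 g.
M(NH3) = 14.01 + 3(1.008) = 17.034 g/mol.
M(NH4NO3) = 2(14.01) + 4(1.008) + 3(16.00) = 80.052 g/mol.
n(NH3) = 485.22 g / 17.034 g/mol = 28.485 mol.
From the equation the NH3:NH4NO3 mole ratio is 1:1, so n(NH4NO3) = 28.485 × 1/1 = 28.485 mol.
Mass of NH4NO3 = 28.485 mol × 80.052 g/mol = 2280.3 g.
Actual mass collected = 2280.3 g × 0.581 = 1324.9 g.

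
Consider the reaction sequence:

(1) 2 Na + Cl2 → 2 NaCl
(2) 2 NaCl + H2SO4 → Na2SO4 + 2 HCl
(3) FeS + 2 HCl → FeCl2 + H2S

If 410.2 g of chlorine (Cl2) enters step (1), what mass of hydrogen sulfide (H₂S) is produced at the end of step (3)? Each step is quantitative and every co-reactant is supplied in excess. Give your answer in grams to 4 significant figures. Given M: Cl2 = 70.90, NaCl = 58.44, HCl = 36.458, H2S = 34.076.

197.2 g

n(Cl2) = 410.2 / 70.90 = 5.7856 mol.
Reaction (1): Cl2→NaCl ratio 1:2 ⇒ n(NaCl) = 11.571 mol.
Reaction (2): NaCl→HCl ratio 2:2 ⇒ n(HCl) = 11.571 mol.
Reaction (3): HCl→H2S ratio 2:1 ⇒ n(H2S) = 5.7856 mol.
Mass of H2S = 5.7856 × 34.076 = 197.15 g.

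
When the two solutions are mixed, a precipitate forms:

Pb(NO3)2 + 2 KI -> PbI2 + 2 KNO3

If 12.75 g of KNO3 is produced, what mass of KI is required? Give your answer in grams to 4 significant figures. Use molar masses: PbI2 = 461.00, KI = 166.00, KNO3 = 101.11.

20.93 g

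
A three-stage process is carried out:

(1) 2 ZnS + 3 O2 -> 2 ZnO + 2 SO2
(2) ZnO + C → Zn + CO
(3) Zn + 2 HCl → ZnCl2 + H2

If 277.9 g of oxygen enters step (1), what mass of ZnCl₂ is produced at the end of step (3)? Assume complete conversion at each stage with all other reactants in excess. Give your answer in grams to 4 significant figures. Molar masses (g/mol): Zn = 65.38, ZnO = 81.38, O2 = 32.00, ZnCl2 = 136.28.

n(O2) = 277.9 / 32.00 = 8.6844 mol.
Reaction (1): O2→ZnO ratio 3:2 ⇒ n(ZnO) = 5.7896 mol.
Reaction (2): ZnO→Zn ratio 1:1 ⇒ n(Zn) = 5.7896 mol.
Reaction (3): Zn→ZnCl2 ratio 1:1 ⇒ n(ZnCl2) = 5.7896 mol.
Mass of ZnCl2 = 5.7896 × 136.28 = 789.00 g.

789.0 g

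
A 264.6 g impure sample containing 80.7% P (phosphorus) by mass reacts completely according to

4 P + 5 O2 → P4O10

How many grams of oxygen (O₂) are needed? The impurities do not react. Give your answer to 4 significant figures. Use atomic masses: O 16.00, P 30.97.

275.8 g

Mass of pure P = 264.6 g × 0.807 = 213.53 g.
M(P) = 30.97 g/mol.
M(O2) = 2(16.00) = 32.00 g/mol.
n(P) = 213.53 g / 30.97 g/mol = 6.8948 mol.
From the equation the P:O2 mole ratio is 4:5, so n(O2) = 6.8948 × 5/4 = 8.6185 mol.
Mass of O2 = 8.6185 mol × 32.00 g/mol = 275.79 g.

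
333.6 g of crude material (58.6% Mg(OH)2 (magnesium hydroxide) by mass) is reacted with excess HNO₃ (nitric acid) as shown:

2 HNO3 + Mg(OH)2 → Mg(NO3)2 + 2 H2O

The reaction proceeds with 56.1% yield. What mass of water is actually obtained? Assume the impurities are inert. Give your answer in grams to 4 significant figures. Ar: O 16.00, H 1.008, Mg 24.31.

Pure Mg(OH)2 available = 333.6 g × 0.586 = 195.49 g.
M(Mg(OH)2) = 24.31 + 2(16.00) + 2(1.008) = 58.326 g/mol.
M(H2O) = 2(1.008) + 16.00 = 18.016 g/mol.
n(Mg(OH)2) = 195.49 g / 58.326 g/mol = 3.3517 mol.
From the equation the Mg(OH)2:H2O mole ratio is 1:2, so n(H2O) = 3.3517 × 2/1 = 6.7033 mol.
Mass of H2O = 6.7033 mol × 18.016 g/mol = 120.77 g.
Actual mass collected = 120.77 g × 0.561 = 67.751 g.

67.75 g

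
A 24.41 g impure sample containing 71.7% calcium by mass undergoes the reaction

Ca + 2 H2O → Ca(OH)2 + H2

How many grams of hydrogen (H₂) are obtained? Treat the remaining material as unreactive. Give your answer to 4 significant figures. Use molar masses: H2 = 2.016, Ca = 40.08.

0.8803 g

Mass of pure Ca = 24.41 g × 0.717 = 17.502 g.
n(Ca) = 17.502 g / 40.08 g/mol = 0.43668 mol.
From the equation the Ca:H2 mole ratio is 1:1, so n(H2) = 0.43668 × 1/1 = 0.43668 mol.
Mass of H2 = 0.43668 mol × 2.016 g/mol = 0.88034 g.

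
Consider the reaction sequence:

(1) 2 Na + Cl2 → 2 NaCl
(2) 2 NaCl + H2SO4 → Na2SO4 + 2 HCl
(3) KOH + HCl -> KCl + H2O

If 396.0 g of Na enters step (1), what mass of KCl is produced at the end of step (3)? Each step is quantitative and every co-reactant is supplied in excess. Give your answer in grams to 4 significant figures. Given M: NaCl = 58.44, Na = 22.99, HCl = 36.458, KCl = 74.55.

n(Na) = 396.0 / 22.99 = 17.225 mol.
Reaction (1): Na→NaCl ratio 2:2 ⇒ n(NaCl) = 17.225 mol.
Reaction (2): NaCl→HCl ratio 2:2 ⇒ n(HCl) = 17.225 mol.
Reaction (3): HCl→KCl ratio 1:1 ⇒ n(KCl) = 17.225 mol.
Mass of KCl = 17.225 × 74.55 = 1284.1 g.

1284 g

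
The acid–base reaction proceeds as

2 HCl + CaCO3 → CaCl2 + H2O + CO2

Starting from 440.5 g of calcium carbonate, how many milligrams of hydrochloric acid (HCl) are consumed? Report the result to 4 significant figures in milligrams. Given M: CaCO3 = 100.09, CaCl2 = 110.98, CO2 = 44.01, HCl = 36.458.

n(CaCO3) = 440.50 g / 100.09 g/mol = 4.4010 mol.
From the equation the CaCO3:HCl mole ratio is 1:2, so n(HCl) = 4.4010 × 2/1 = 8.8021 mol.
Mass of HCl = 8.8021 mol × 36.458 g/mol = 320.91 g.
Converting to mg: 320.91 g = 320900 mg.

320900 mg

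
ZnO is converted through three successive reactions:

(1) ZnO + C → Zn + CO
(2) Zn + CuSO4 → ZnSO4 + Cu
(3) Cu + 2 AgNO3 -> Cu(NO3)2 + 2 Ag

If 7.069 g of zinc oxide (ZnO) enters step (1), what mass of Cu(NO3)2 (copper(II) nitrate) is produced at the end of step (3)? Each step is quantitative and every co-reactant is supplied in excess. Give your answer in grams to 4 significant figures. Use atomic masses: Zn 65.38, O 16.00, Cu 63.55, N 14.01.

16.29 g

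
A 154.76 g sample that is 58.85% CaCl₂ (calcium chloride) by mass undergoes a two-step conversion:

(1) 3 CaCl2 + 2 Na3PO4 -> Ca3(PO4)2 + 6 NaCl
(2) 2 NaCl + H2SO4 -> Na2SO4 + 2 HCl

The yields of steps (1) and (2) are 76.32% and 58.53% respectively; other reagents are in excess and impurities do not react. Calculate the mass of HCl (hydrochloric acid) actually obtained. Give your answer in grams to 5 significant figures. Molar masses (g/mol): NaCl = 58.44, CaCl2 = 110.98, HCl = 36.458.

Pure CaCl2 = 154.76 × 0.5885 = 91.0763 g.
n(CaCl2) = 91.0763 / 110.98 = 0.820655 mol.
Step 1 (CaCl2:NaCl = 3:6): theoretical n(NaCl) = 1.64131 mol; at 76.32% yield, n(NaCl) = 1.25265 mol.
Step 2 (NaCl:HCl = 2:2): theoretical n(HCl) = 1.25265 mol, so theoretical mass = 1.25265 × 36.458 = 45.6690 g.
At 58.53% yield, actual mass of HCl = 45.6690 × 0.5853 = 26.7301 g.

26.730 g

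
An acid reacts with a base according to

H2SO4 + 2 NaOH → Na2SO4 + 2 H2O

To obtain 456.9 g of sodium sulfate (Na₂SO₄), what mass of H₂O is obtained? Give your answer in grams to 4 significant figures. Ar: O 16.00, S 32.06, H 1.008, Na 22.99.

M(Na2SO4) = 2(22.99) + 32.06 + 4(16.00) = 142.04 g/mol.
M(H2O) = 2(1.008) + 16.00 = 18.016 g/mol.
n(Na2SO4) = 456.90 g / 142.04 g/mol = 3.2167 mol.
From the equation the Na2SO4:H2O mole ratio is 1:2, so n(H2O) = 3.2167 × 2/1 = 6.4334 mol.
Mass of H2O = 6.4334 mol × 18.016 g/mol = 115.90 g.

115.9 g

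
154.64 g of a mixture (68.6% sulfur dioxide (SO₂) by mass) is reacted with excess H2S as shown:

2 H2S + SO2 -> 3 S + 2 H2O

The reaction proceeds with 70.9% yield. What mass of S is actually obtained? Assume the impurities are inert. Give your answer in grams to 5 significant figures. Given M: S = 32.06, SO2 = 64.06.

112.92 g

Pure SO2 available = 154.64 g × 0.686 = 106.083 g.
n(SO2) = 106.083 g / 64.06 g/mol = 1.65600 mol.
From the equation the SO2:S mole ratio is 1:3, so n(S) = 1.65600 × 3/1 = 4.96799 mol.
Mass of S = 4.96799 mol × 32.06 g/mol = 159.274 g.
Actual mass collected = 159.274 g × 0.709 = 112.925 g.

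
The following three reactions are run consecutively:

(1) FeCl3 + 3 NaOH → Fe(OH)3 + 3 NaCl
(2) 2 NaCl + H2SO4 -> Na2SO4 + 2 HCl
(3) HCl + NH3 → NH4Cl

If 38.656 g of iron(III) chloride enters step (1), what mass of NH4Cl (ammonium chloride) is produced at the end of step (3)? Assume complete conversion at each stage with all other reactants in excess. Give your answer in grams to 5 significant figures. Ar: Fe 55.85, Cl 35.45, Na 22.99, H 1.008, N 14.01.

38.245 g

M(FeCl3) = 55.85 + 3(35.45) = 162.20 g/mol.
M(NH4Cl) = 14.01 + 4(1.008) + 35.45 = 53.492 g/mol.
n(FeCl3) = 38.656 / 162.20 = 0.238323 mol.
Reaction (1): FeCl3→NaCl ratio 1:3 ⇒ n(NaCl) = 0.714969 mol.
Reaction (2): NaCl→HCl ratio 2:2 ⇒ n(HCl) = 0.714969 mol.
Reaction (3): HCl→NH4Cl ratio 1:1 ⇒ n(NH4Cl) = 0.714969 mol.
Mass of NH4Cl = 0.714969 × 53.492 = 38.2451 g.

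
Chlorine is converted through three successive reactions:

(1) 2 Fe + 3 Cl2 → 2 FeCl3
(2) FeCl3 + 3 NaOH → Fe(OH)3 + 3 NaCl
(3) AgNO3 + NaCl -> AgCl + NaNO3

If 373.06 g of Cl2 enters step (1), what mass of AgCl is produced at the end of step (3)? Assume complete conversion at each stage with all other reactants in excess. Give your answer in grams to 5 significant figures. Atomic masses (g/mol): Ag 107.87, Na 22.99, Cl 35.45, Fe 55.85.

M(Cl2) = 2(35.45) = 70.90 g/mol.
M(AgCl) = 107.87 + 35.45 = 143.32 g/mol.
n(Cl2) = 373.06 / 70.90 = 5.26178 mol.
Reaction (1): Cl2→FeCl3 ratio 3:2 ⇒ n(FeCl3) = 3.50785 mol.
Reaction (2): FeCl3→NaCl ratio 1:3 ⇒ n(NaCl) = 10.5236 mol.
Reaction (3): NaCl→AgCl ratio 1:1 ⇒ n(AgCl) = 10.5236 mol.
Mass of AgCl = 10.5236 × 143.32 = 1508.24 g.

1508.2 g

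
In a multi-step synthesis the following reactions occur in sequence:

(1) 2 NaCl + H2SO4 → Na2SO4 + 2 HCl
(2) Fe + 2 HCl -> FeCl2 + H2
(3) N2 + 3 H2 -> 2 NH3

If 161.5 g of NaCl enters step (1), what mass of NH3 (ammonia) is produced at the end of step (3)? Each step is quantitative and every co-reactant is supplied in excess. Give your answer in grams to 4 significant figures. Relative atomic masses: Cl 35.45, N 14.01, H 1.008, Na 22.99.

15.69 g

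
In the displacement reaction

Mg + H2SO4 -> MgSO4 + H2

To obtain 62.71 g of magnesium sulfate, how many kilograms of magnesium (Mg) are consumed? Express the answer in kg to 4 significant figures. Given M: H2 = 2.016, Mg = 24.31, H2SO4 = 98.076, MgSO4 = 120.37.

0.01266 kg

n(MgSO4) = 62.710 g / 120.37 g/mol = 0.52098 mol.
From the equation the MgSO4:Mg mole ratio is 1:1, so n(Mg) = 0.52098 × 1/1 = 0.52098 mol.
Mass of Mg = 0.52098 mol × 24.31 g/mol = 12.665 g.
Converting to kg: 12.665 g = 0.01266 kg.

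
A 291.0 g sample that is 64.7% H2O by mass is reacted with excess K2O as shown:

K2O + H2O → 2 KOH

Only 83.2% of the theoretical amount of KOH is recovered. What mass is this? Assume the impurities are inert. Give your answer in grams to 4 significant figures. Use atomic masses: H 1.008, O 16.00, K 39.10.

975.7 g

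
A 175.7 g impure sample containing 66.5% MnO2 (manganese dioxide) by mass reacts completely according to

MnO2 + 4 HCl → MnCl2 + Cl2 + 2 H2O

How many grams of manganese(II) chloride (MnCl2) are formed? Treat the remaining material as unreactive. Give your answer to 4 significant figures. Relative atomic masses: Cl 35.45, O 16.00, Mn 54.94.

169.1 g

Mass of pure MnO2 = 175.7 g × 0.665 = 116.84 g.
M(MnO2) = 54.94 + 2(16.00) = 86.94 g/mol.
M(MnCl2) = 54.94 + 2(35.45) = 125.84 g/mol.
n(MnO2) = 116.84 g / 86.94 g/mol = 1.3439 mol.
From the equation the MnO2:MnCl2 mole ratio is 1:1, so n(MnCl2) = 1.3439 × 1/1 = 1.3439 mol.
Mass of MnCl2 = 1.3439 mol × 125.84 g/mol = 169.12 g.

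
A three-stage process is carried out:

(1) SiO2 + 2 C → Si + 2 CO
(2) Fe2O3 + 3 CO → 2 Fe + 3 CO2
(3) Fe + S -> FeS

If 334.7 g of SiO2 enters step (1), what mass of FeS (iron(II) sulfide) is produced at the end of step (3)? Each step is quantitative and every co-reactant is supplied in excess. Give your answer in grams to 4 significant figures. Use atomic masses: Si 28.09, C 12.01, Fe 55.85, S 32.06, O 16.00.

M(SiO2) = 28.09 + 2(16.00) = 60.09 g/mol.
M(FeS) = 55.85 + 32.06 = 87.91 g/mol.
n(SiO2) = 334.7 / 60.09 = 5.5700 mol.
Reaction (1): SiO2→CO ratio 1:2 ⇒ n(CO) = 11.140 mol.
Reaction (2): CO→Fe ratio 3:2 ⇒ n(Fe) = 7.4266 mol.
Reaction (3): Fe→FeS ratio 1:1 ⇒ n(FeS) = 7.4266 mol.
Mass of FeS = 7.4266 × 87.91 = 652.88 g.

652.9 g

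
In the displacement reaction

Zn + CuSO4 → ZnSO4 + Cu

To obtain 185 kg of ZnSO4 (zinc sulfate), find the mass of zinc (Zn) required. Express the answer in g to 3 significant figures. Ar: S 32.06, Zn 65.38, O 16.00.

74900 g

M(ZnSO4) = 65.38 + 32.06 + 4(16.00) = 161.44 g/mol.
M(Zn) = 65.38 g/mol.
Convert: 185 kg = 185000 g.
n(ZnSO4) = 185000 g / 161.44 g/mol = 1146 mol.
From the equation the ZnSO4:Zn mole ratio is 1:1, so n(Zn) = 1146 × 1/1 = 1146 mol.
Mass of Zn = 1146 mol × 65.38 g/mol = 74920 g.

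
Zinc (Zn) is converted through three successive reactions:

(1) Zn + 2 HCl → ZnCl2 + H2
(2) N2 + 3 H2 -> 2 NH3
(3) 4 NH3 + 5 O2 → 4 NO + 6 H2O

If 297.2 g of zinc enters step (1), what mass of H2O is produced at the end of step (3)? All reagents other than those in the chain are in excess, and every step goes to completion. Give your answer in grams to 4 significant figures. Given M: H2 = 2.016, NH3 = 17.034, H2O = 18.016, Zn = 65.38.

n(Zn) = 297.2 / 65.38 = 4.5457 mol.
Reaction (1): Zn→H2 ratio 1:1 ⇒ n(H2) = 4.5457 mol.
Reaction (2): H2→NH3 ratio 3:2 ⇒ n(NH3) = 3.0305 mol.
Reaction (3): NH3→H2O ratio 4:6 ⇒ n(H2O) = 4.5457 mol.
Mass of H2O = 4.5457 × 18.016 = 81.896 g.

81.90 g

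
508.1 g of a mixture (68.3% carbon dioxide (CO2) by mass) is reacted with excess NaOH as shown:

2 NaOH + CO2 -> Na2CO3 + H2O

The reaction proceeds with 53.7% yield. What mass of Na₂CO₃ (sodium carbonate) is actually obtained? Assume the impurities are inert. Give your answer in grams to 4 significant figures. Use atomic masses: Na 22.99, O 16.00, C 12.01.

448.8 g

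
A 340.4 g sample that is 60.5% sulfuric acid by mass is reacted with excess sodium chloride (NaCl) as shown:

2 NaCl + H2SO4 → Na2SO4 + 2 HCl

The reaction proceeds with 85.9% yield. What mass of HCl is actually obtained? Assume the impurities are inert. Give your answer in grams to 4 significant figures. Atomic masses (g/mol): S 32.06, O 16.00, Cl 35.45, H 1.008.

Pure H2SO4 available = 340.4 g × 0.605 = 205.94 g.
M(H2SO4) = 2(1.008) + 32.06 + 4(16.00) = 98.076 g/mol.
M(HCl) = 1.008 + 35.45 = 36.458 g/mol.
n(H2SO4) = 205.94 g / 98.076 g/mol = 2.0998 mol.
From the equation the H2SO4:HCl mole ratio is 1:2, so n(HCl) = 2.0998 × 2/1 = 4.1996 mol.
Mass of HCl = 4.1996 mol × 36.458 g/mol = 153.11 g.
Actual mass collected = 153.11 g × 0.859 = 131.52 g.

131.5 g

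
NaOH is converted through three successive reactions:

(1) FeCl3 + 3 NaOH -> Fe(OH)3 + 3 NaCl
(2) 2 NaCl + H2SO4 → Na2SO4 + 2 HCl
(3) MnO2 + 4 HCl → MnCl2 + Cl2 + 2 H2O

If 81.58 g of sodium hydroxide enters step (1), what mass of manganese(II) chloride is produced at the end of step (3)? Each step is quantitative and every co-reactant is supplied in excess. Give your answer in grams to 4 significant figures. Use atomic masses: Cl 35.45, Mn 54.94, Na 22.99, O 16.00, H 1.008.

64.17 g

M(NaOH) = 22.99 + 16.00 + 1.008 = 39.998 g/mol.
M(MnCl2) = 54.94 + 2(35.45) = 125.84 g/mol.
n(NaOH) = 81.58 / 39.998 = 2.0396 mol.
Reaction (1): NaOH→NaCl ratio 3:3 ⇒ n(NaCl) = 2.0396 mol.
Reaction (2): NaCl→HCl ratio 2:2 ⇒ n(HCl) = 2.0396 mol.
Reaction (3): HCl→MnCl2 ratio 4:1 ⇒ n(MnCl2) = 0.50990 mol.
Mass of MnCl2 = 0.50990 × 125.84 = 64.166 g.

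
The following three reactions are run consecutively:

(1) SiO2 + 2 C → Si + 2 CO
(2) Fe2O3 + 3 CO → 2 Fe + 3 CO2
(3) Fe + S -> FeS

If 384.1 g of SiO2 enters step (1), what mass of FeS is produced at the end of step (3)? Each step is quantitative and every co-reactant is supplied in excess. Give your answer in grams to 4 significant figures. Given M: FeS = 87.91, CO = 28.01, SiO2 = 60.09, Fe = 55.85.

749.2 g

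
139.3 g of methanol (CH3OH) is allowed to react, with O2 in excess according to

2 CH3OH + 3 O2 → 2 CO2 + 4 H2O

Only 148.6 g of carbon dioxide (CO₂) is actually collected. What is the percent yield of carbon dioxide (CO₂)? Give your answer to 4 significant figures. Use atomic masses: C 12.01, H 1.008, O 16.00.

77.67 %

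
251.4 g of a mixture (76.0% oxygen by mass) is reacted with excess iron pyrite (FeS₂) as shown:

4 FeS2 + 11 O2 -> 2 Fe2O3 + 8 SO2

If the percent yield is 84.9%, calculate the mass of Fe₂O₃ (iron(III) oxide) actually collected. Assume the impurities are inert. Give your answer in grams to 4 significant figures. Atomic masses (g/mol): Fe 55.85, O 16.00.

Pure O2 available = 251.4 g × 0.760 = 191.06 g.
M(O2) = 2(16.00) = 32.00 g/mol.
M(Fe2O3) = 2(55.85) + 3(16.00) = 159.70 g/mol.
n(O2) = 191.06 g / 32.00 g/mol = 5.9708 mol.
From the equation the O2:Fe2O3 mole ratio is 11:2, so n(Fe2O3) = 5.9708 × 2/11 = 1.0856 mol.
Mass of Fe2O3 = 1.0856 mol × 159.70 g/mol = 173.37 g.
Actual mass collected = 173.37 g × 0.849 = 147.19 g.

147.2 g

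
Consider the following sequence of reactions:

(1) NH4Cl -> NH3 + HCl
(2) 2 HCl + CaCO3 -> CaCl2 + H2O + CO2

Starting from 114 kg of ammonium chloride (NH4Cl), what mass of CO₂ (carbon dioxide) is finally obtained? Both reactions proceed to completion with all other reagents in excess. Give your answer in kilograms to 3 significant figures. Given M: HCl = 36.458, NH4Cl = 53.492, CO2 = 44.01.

114 kg = 114000 g.
n(NH4Cl) = 114000 / 53.492 = 2131 mol.
Step 1 gives a 1:1 ratio of NH4Cl to HCl, so n(HCl) = 2131 mol.
In step 2 the HCl:CO2 ratio is 2:1, so n(CO2) = 1066 mol.
Mass of CO2 = 1066 × 44.01 = 46900 g = 46.9 kg.

46.9 kg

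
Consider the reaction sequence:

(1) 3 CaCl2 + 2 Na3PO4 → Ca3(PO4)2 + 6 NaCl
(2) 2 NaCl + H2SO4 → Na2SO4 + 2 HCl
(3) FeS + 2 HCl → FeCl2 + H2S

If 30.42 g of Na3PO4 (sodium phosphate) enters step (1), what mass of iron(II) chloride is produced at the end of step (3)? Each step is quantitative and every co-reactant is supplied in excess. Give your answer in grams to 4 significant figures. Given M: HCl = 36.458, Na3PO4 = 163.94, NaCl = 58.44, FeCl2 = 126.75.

35.28 g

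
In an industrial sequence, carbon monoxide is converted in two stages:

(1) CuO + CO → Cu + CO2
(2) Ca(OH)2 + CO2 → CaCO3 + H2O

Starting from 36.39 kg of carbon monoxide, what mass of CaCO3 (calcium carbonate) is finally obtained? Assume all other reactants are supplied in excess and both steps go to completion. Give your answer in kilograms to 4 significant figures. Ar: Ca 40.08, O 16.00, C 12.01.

M(CO) = 12.01 + 16.00 = 28.01 g/mol.
M(CaCO3) = 40.08 + 12.01 + 3(16.00) = 100.09 g/mol.
36.39 kg = 36390 g.
n(CO) = 36390 / 28.01 = 1299.2 mol.
Step 1 gives a 1:1 ratio of CO to CO2, so n(CO2) = 1299.2 mol.
In step 2 the CO2:CaCO3 ratio is 1:1, so n(CaCO3) = 1299.2 mol.
Mass of CaCO3 = 1299.2 × 100.09 = 130030 g = 130.0 kg.

130.0 kg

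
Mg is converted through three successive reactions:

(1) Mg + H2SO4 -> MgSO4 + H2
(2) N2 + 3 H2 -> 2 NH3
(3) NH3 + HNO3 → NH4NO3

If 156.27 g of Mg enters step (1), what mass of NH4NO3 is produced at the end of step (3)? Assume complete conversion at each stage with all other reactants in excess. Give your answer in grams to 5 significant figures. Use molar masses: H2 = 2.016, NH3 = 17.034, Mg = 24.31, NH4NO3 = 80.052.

n(Mg) = 156.27 / 24.31 = 6.42822 mol.
Reaction (1): Mg→H2 ratio 1:1 ⇒ n(H2) = 6.42822 mol.
Reaction (2): H2→NH3 ratio 3:2 ⇒ n(NH3) = 4.28548 mol.
Reaction (3): NH3→NH4NO3 ratio 1:1 ⇒ n(NH4NO3) = 4.28548 mol.
Mass of NH4NO3 = 4.28548 × 80.052 = 343.061 g.

343.06 g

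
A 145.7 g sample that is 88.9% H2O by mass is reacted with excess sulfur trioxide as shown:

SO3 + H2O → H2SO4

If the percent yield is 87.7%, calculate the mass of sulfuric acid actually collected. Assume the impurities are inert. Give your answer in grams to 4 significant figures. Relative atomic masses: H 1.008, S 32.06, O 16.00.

Pure H2O available = 145.7 g × 0.889 = 129.53 g.
M(H2O) = 2(1.008) + 16.00 = 18.016 g/mol.
M(H2SO4) = 2(1.008) + 32.06 + 4(16.00) = 98.076 g/mol.
n(H2O) = 129.53 g / 18.016 g/mol = 7.1896 mol.
From the equation the H2O:H2SO4 mole ratio is 1:1, so n(H2SO4) = 7.1896 × 1/1 = 7.1896 mol.
Mass of H2SO4 = 7.1896 mol × 98.076 g/mol = 705.12 g.
Actual mass collected = 705.12 g × 0.877 = 618.39 g.

618.4 g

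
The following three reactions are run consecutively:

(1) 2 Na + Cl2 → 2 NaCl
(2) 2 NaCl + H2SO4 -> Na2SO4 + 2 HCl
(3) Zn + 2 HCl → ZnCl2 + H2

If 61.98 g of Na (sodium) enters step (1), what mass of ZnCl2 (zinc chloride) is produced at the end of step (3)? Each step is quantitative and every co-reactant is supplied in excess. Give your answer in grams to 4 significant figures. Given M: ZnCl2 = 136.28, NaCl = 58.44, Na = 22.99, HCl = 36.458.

n(Na) = 61.98 / 22.99 = 2.6960 mol.
Reaction (1): Na→NaCl ratio 2:2 ⇒ n(NaCl) = 2.6960 mol.
Reaction (2): NaCl→HCl ratio 2:2 ⇒ n(HCl) = 2.6960 mol.
Reaction (3): HCl→ZnCl2 ratio 2:1 ⇒ n(ZnCl2) = 1.3480 mol.
Mass of ZnCl2 = 1.3480 × 136.28 = 183.70 g.

183.7 g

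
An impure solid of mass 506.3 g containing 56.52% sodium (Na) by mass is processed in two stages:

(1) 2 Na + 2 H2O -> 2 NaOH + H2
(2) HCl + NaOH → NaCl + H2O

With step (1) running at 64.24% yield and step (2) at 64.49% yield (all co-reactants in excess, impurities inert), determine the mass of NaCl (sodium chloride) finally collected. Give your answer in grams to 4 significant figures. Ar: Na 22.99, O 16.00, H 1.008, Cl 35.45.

301.4 g

Pure Na = 506.3 × 0.5652 = 286.16 g.
M(Na) = 22.99 g/mol.
M(NaCl) = 22.99 + 35.45 = 58.44 g/mol.
n(Na) = 286.16 / 22.99 = 12.447 mol.
Step 1 (Na:NaOH = 2:2): theoretical n(NaOH) = 12.447 mol; at 64.24% yield, n(NaOH) = 7.9961 mol.
Step 2 (NaOH:NaCl = 1:1): theoretical n(NaCl) = 7.9961 mol, so theoretical mass = 7.9961 × 58.44 = 467.29 g.
At 64.49% yield, actual mass of NaCl = 467.29 × 0.6449 = 301.36 g.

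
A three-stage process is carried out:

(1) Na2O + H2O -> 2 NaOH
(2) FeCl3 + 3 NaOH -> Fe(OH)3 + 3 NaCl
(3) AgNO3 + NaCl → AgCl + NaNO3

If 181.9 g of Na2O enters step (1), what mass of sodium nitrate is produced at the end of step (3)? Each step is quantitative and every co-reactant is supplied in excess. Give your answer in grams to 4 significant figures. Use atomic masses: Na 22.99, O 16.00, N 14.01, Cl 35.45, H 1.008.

498.9 g

M(Na2O) = 2(22.99) + 16.00 = 61.98 g/mol.
M(NaNO3) = 22.99 + 14.01 + 3(16.00) = 85.00 g/mol.
n(Na2O) = 181.9 / 61.98 = 2.9348 mol.
Reaction (1): Na2O→NaOH ratio 1:2 ⇒ n(NaOH) = 5.8696 mol.
Reaction (2): NaOH→NaCl ratio 3:3 ⇒ n(NaCl) = 5.8696 mol.
Reaction (3): NaCl→NaNO3 ratio 1:1 ⇒ n(NaNO3) = 5.8696 mol.
Mass of NaNO3 = 5.8696 × 85.00 = 498.92 g.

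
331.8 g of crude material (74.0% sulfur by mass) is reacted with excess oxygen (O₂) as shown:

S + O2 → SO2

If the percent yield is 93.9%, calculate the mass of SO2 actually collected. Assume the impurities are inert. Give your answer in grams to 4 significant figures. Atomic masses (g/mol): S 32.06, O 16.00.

460.7 g

Pure S available = 331.8 g × 0.740 = 245.53 g.
M(S) = 32.06 g/mol.
M(SO2) = 32.06 + 2(16.00) = 64.06 g/mol.
n(S) = 245.53 g / 32.06 g/mol = 7.6585 mol.
From the equation the S:SO2 mole ratio is 1:1, so n(SO2) = 7.6585 × 1/1 = 7.6585 mol.
Mass of SO2 = 7.6585 mol × 64.06 g/mol = 490.60 g.
Actual mass collected = 490.60 g × 0.939 = 460.68 g.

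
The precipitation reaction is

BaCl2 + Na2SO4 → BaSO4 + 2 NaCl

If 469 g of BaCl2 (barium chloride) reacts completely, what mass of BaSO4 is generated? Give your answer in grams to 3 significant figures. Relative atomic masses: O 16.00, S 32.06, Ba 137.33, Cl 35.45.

526 g

M(BaCl2) = 137.33 + 2(35.45) = 208.23 g/mol.
M(BaSO4) = 137.33 + 32.06 + 4(16.00) = 233.39 g/mol.
n(BaCl2) = 469.0 g / 208.23 g/mol = 2.252 mol.
From the equation the BaCl2:BaSO4 mole ratio is 1:1, so n(BaSO4) = 2.252 × 1/1 = 2.252 mol.
Mass of BaSO4 = 2.252 mol × 233.39 g/mol = 525.7 g.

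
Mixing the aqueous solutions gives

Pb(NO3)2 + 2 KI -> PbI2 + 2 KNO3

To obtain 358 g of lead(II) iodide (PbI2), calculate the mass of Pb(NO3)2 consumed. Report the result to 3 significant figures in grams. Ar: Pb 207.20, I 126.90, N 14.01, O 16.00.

257 g

M(PbI2) = 207.20 + 2(126.90) = 461.00 g/mol.
M(Pb(NO3)2) = 207.20 + 2(14.01) + 6(16.00) = 331.22 g/mol.
n(PbI2) = 358.0 g / 461.00 g/mol = 0.7766 mol.
From the equation the PbI2:Pb(NO3)2 mole ratio is 1:1, so n(Pb(NO3)2) = 0.7766 × 1/1 = 0.7766 mol.
Mass of Pb(NO3)2 = 0.7766 mol × 331.22 g/mol = 257.2 g.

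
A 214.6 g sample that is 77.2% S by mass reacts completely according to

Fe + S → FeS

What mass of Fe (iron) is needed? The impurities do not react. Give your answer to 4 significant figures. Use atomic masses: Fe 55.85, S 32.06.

Mass of pure S = 214.6 g × 0.772 = 165.67 g.
M(S) = 32.06 g/mol.
M(Fe) = 55.85 g/mol.
n(S) = 165.67 g / 32.06 g/mol = 5.1675 mol.
From the equation the S:Fe mole ratio is 1:1, so n(Fe) = 5.1675 × 1/1 = 5.1675 mol.
Mass of Fe = 5.1675 mol × 55.85 g/mol = 288.61 g.

288.6 g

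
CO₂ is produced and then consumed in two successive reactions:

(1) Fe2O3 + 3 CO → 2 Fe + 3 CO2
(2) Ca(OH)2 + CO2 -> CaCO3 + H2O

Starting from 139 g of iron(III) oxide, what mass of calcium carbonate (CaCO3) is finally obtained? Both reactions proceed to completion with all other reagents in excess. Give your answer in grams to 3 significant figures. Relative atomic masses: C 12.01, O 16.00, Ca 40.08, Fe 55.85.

261 g

M(Fe2O3) = 2(55.85) + 3(16.00) = 159.70 g/mol.
M(CaCO3) = 40.08 + 12.01 + 3(16.00) = 100.09 g/mol.
n(Fe2O3) = 139.0 / 159.70 = 0.8704 mol.
Step 1 gives a 1:3 ratio of Fe2O3 to CO2, so n(CO2) = 2.611 mol.
In step 2 the CO2:CaCO3 ratio is 1:1, so n(CaCO3) = 2.611 mol.
Mass of CaCO3 = 2.611 × 100.09 = 261.3 g.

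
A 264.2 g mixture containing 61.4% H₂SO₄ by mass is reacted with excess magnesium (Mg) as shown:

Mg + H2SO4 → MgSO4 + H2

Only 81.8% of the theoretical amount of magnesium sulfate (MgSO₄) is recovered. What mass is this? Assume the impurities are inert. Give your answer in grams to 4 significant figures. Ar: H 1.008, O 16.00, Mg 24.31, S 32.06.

162.9 g

Pure H2SO4 available = 264.2 g × 0.614 = 162.22 g.
M(H2SO4) = 2(1.008) + 32.06 + 4(16.00) = 98.076 g/mol.
M(MgSO4) = 24.31 + 32.06 + 4(16.00) = 120.37 g/mol.
n(H2SO4) = 162.22 g / 98.076 g/mol = 1.6540 mol.
From the equation the H2SO4:MgSO4 mole ratio is 1:1, so n(MgSO4) = 1.6540 × 1/1 = 1.6540 mol.
Mass of MgSO4 = 1.6540 mol × 120.37 g/mol = 199.09 g.
Actual mass collected = 199.09 g × 0.818 = 162.86 g.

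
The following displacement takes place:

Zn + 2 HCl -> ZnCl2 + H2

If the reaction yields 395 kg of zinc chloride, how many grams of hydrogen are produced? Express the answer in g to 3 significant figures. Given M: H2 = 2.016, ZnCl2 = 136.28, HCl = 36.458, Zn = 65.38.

5840 g

Convert: 395 kg = 395000 g.
n(ZnCl2) = 395000 g / 136.28 g/mol = 2898 mol.
From the equation the ZnCl2:H2 mole ratio is 1:1, so n(H2) = 2898 × 1/1 = 2898 mol.
Mass of H2 = 2898 mol × 2.016 g/mol = 5843 g.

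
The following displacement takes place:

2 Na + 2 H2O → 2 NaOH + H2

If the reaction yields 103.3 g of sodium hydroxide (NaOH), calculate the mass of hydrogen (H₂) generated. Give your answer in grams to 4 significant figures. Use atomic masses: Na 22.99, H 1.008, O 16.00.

M(NaOH) = 22.99 + 16.00 + 1.008 = 39.998 g/mol.
M(H2) = 2(1.008) = 2.016 g/mol.
n(NaOH) = 103.30 g / 39.998 g/mol = 2.5826 mol.
From the equation the NaOH:H2 mole ratio is 2:1, so n(H2) = 2.5826 × 1/2 = 1.2913 mol.
Mass of H2 = 1.2913 mol × 2.016 g/mol = 2.6033 g.

2.603 g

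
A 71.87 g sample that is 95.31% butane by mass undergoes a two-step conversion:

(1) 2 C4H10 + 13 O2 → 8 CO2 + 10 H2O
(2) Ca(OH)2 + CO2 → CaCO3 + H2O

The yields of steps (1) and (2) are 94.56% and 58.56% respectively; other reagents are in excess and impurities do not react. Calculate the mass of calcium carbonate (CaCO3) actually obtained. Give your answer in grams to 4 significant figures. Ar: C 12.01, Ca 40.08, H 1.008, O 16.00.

261.3 g

Pure C4H10 = 71.87 × 0.9531 = 68.499 g.
M(C4H10) = 4(12.01) + 10(1.008) = 58.12 g/mol.
M(CaCO3) = 40.08 + 12.01 + 3(16.00) = 100.09 g/mol.
n(C4H10) = 68.499 / 58.12 = 1.1786 mol.
Step 1 (C4H10:CO2 = 2:8): theoretical n(CO2) = 4.7143 mol; at 94.56% yield, n(CO2) = 4.4579 mol.
Step 2 (CO2:CaCO3 = 1:1): theoretical n(CaCO3) = 4.4579 mol, so theoretical mass = 4.4579 × 100.09 = 446.19 g.
At 58.56% yield, actual mass of CaCO3 = 446.19 × 0.5856 = 261.29 g.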